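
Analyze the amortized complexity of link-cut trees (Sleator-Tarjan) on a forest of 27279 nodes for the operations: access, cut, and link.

Link-cut trees represent the forest using splay trees over preferred paths. With potential Phi = sum over nodes of log(size of virtual subtree), each access on 27279 nodes is O(log 27279) = O(log n) amortized by the splay-tree access lemma. Cut and link are O(1) plus one access.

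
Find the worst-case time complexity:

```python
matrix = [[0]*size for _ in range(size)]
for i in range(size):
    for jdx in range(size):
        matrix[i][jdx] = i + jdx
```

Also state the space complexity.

Time complexity: O(n^2).
Space complexity: O(n^2).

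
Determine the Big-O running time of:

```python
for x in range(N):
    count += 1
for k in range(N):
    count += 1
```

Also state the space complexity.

Time complexity: O(n).
Space complexity: O(1).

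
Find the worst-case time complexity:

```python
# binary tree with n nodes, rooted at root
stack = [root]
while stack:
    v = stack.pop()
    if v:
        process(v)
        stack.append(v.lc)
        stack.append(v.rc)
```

Time complexity: O(n).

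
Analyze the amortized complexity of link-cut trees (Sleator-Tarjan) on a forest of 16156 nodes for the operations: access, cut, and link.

Link-cut trees represent the forest using splay trees over preferred paths. With potential Phi = sum over nodes of log(size of virtual subtree), each access on 16156 nodes is O(log 16156) = O(log n) amortized by the splay-tree access lemma. Cut and link are O(1) plus one access.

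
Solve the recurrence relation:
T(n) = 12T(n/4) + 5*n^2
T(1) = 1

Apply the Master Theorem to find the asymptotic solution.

a=12, b=4, f(n)=5*n^2. log_4(12) = 1.792 < 2. Case 3: T(n) = O(n^2).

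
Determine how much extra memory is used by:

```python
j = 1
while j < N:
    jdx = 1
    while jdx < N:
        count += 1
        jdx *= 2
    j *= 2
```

Space complexity: O(1).
Only a constant amount of auxiliary storage is used; nothing grows with n.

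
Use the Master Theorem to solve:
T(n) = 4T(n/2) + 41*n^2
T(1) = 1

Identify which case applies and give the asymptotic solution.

a=4, b=2, f(n)=41*n^2.
log_2(4) = 2, so n^(log_b(a)) = n^2.
f(n) = Theta(n^2), so Case 2 applies.
T(n) = Theta(n^2 log n).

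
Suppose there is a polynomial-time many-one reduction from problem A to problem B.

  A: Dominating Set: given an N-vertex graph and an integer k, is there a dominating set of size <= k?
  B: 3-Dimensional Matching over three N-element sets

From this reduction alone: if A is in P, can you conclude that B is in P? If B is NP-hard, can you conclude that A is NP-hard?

A poly-time reduction A <=_p B transfers tractability DOWN (B easy => A easy) and hardness UP (A hard => B hard), not the reverse.
From A in P, the reduction alone does NOT give B in P: any problem in P trivially reduces to SAT, yet SAT is not known to be in P.
From B NP-hard, the reduction alone does NOT give A NP-hard: again, easy problems reduce to hard ones.
(Here in fact A is NP-complete and B is NP-complete.)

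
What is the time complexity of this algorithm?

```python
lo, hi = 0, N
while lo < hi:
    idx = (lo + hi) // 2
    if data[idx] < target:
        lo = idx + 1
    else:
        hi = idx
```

Time complexity: O(log n).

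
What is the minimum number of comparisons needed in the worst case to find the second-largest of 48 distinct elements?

Lower bound: finding the max needs 48-1 comparisons. By the adversary weight-doubling argument, the max must personally win >= ceil(log_2(48)) = 6 comparisons; the 2nd-largest is among those 6 losers, needing 6-1 more comparisons. Total >= 48-1 + 6-1 = 52. A balanced knockout tournament achieves this.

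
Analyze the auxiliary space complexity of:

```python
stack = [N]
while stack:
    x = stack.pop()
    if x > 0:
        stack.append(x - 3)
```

Space complexity: O(1).
Only a constant amount of auxiliary storage is used; nothing grows with n.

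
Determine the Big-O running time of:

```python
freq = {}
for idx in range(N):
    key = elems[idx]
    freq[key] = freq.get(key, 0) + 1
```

Time complexity: O(n).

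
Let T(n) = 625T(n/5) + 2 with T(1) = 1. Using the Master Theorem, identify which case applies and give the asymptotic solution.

a=625, b=5, f(n)=2.
log_5(625) = 4 > 0.
Since f(n) = O(n^0) is polynomially smaller than n^4, Case 1 applies.
T(n) = Theta(n^4).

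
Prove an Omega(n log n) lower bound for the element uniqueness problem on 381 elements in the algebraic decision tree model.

In the algebraic decision tree model, element uniqueness on 381 elements is equivalent to determining which cell of an arrangement of C(381,2) = 72390 hyperplanes x_i = x_j contains the input point. Ben-Or's theorem shows this requires Omega(n log n).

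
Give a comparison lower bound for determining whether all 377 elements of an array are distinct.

In the algebraic decision-tree model, the YES region for element distinctness on 377 elements has 377! connected components (one per ordering). Ben-Or's theorem then gives a lower bound of Omega(log(n!)) = Omega(n log n).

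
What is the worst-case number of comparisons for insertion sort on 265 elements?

Insertion sort on reverse-sorted input: 1 + 2 + ... + (265-1) = 34980 comparisons.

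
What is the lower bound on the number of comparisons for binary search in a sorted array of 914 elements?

With 914 possible positions, we need at least ceil(log_2(914)) = 10 comparisons. Each comparison splits the remaining candidates by at most half.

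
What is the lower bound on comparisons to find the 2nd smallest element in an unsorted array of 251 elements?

Finding the 2nd smallest of 251 elements requires Omega(n) comparisons. Every element must participate in at least one comparison; otherwise it could be the 2nd smallest.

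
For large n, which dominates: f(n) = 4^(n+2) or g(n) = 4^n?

f(n) = 4^(n+2) and g(n) = 4^n are Theta of each other: 4^(n+2) = 4^2 * 4^n = Theta(4^n).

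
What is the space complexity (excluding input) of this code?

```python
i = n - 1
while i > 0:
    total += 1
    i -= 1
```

Space complexity: O(1).
Only a constant amount of auxiliary storage is used; nothing grows with n.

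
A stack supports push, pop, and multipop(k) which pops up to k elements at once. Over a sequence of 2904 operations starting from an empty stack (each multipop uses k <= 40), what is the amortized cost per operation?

Each element is pushed exactly once and popped at most once (whether by pop or as part of a multipop). So the total number of individual pops over the whole sequence is at most the number of pushes, which is at most 2904. Total work <= 2 * 2904, hence O(1) amortized per operation.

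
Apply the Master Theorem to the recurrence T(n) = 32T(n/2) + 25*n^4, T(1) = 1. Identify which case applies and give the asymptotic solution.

a=32, b=2, f(n)=25*n^4.
log_2(32) = 5 > 4.
Since f(n) = O(n^4) is polynomially smaller than n^5, Case 1 applies.
T(n) = Theta(n^5).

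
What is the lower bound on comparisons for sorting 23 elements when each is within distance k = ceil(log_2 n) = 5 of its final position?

Partition the 23 positions into floor(n/k) blocks of k = 5 consecutive positions; any permutation within a block keeps every element within k of its final position, so there are at least (k!)^(n/k) distinguishable inputs. Lower bound: log_2((k!)^(n/k)) = (n/k) * log_2(k!) = Theta(n log k); with k = ceil(log_2 n), this is Omega(n log log n).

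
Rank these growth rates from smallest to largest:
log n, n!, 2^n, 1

Ordered by growth rate: 1 < log n < 2^n < n!.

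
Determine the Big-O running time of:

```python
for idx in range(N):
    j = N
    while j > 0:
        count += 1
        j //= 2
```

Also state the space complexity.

Time complexity: O(n log n).
Space complexity: O(1).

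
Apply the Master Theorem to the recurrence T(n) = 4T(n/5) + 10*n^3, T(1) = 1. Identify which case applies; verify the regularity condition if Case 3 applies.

a=4, b=5, f(n)=10*n^3.
log_5(4) = 0.8614 < 3.
f(n) = Omega(n^(0.8614+epsilon)) for some epsilon > 0, so Case 3 is the candidate.
Regularity: a*f(n/b) = 4*10*(n/5)^3 = (4/125)*10*n^3 <= c*f(n) with c = 4/125 < 1. Satisfied.
Case 3: T(n) = Theta(n^3).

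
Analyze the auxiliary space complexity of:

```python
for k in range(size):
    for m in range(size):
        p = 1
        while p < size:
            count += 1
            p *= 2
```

Space complexity: O(1).
Only a constant amount of auxiliary storage is used; nothing grows with n.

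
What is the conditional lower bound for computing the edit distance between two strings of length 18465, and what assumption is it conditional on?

Under SETH (the Strong Exponential Time Hypothesis), edit distance on length-18465 strings cannot be computed in O(n^(2-epsilon)) time for any epsilon > 0 (Backurs-Indyk). The reduction is from CNF-SAT via the orthogonal vectors problem.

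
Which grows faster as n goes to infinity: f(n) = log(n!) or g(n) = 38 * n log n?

f(n) = log(n!) and g(n) = 38 * n log n are Theta of each other: Stirling: log(n!) = n log n - n + O(log n) = Theta(n log n); the constant 38 doesn't change the Theta class.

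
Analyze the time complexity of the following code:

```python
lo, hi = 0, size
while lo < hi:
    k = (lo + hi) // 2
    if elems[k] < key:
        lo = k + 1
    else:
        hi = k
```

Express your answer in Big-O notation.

Time complexity: O(log n).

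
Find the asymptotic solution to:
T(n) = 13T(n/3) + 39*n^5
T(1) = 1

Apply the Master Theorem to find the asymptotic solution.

a=13, b=3, f(n)=39*n^5. log_3(13) = 2.335 < 5. Case 3: T(n) = O(n^5).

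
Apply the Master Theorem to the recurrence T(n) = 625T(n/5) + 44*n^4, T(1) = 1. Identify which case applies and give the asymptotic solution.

a=625, b=5, f(n)=44*n^4.
log_5(625) = 4, so n^(log_b(a)) = n^4.
f(n) = Theta(n^4), so Case 2 applies.
T(n) = Theta(n^4 log n).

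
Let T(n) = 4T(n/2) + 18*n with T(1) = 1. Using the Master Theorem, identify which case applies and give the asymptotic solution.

a=4, b=2, f(n)=18*n.
log_2(4) = 2 > 1.
Since f(n) = O(n^1) is polynomially smaller than n^2, Case 1 applies.
T(n) = Theta(n^2).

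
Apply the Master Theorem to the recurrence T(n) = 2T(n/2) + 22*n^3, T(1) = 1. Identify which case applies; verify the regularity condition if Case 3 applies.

a=2, b=2, f(n)=22*n^3.
log_2(2) = 1 < 3.
f(n) = Omega(n^(1+epsilon)) for some epsilon > 0, so Case 3 is the candidate.
Regularity: a*f(n/b) = 2*22*(n/2)^3 = (2/8)*22*n^3 <= c*f(n) with c = 2/8 < 1. Satisfied.
Case 3: T(n) = Theta(n^3).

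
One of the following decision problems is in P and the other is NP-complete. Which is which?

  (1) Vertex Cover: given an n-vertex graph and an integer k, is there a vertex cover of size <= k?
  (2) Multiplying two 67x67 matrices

(1) is NP-complete: one of Karp's 21 NP-complete problems (with k part of the input; for any fixed constant k it is in P).
(2) is P: the schoolbook algorithm runs in O(n^3).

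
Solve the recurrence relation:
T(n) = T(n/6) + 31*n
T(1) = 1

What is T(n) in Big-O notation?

Geometric series: 31*n*(1 + 1/6 + 1/6^2 + ...) = O(n). T(n) = O(n).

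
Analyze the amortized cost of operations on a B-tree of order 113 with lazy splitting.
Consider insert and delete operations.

In a B-tree of order 113, a node splits when it has 113 keys. With lazy splitting, we use potential Phi = number of full nodes + number of near-empty nodes. Each split costs O(1) but reduces potential. Between splits, at least 56 insertions must occur in that node. Amortized structural cost is O(1) per operation, plus O(log_113 n) traversal.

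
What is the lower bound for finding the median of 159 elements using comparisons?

To find the median of 159 elements, every element must be compared at least once, so the lower bound is Omega(n). The BFPRT algorithm achieves O(n), making this tight.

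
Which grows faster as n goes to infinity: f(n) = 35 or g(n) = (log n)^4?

g(n) = (log n)^4 grows faster: any unbounded function dominates a constant.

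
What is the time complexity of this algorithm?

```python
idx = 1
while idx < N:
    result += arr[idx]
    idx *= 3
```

Time complexity: O(log n).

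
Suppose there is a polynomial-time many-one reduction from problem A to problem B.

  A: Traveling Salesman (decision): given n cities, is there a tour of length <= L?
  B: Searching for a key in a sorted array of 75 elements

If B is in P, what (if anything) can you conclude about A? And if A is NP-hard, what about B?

A poly-time reduction A <=_p B means any A-instance can be transformed to a B-instance in poly time.
If B is in P: compose the reduction with B's poly-time algorithm to solve A in poly time, so A is in P.
If A is NP-hard: every NP problem reduces to A, which reduces to B; composing reductions, every NP problem reduces to B, so B is NP-hard.
(Here in fact A is NP-complete and B is in P, so no such reduction is known -- its existence would imply P = NP; the analysis concerns only what the assumed reduction would or would not let you conclude.)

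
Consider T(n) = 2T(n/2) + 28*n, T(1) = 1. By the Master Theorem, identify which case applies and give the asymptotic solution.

a=2, b=2, f(n)=28*n.
log_2(2) = 1, so n^(log_b(a)) = n.
f(n) = Theta(n), so Case 2 applies.
T(n) = Theta(n log n).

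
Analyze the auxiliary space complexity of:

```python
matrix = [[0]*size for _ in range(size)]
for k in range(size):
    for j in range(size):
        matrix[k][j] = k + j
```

Space complexity: O(n^2).
A 2D structure of size n x n is allocated.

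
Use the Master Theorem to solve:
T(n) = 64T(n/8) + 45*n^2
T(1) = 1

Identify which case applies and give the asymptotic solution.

a=64, b=8, f(n)=45*n^2.
log_8(64) = 2, so n^(log_b(a)) = n^2.
f(n) = Theta(n^2), so Case 2 applies.
T(n) = Theta(n^2 log n).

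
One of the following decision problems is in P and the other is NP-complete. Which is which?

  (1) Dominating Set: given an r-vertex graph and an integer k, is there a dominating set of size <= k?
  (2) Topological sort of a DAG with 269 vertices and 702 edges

(1) is NP-complete: reduces from Set Cover (with k part of the input).
(2) is P: DFS-based topological sort runs in O(V+E).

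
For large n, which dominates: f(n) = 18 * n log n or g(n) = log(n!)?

f(n) = 18 * n log n and g(n) = log(n!) are Theta of each other: Stirling: log(n!) = n log n - n + O(log n) = Theta(n log n); the constant 18 doesn't change the Theta class.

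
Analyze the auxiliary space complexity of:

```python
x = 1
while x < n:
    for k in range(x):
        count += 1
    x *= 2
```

Space complexity: O(1).
Only a constant amount of auxiliary storage is used; nothing grows with n.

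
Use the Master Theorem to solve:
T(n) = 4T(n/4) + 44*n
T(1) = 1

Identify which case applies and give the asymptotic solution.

a=4, b=4, f(n)=44*n.
log_4(4) = 1, so n^(log_b(a)) = n.
f(n) = Theta(n), so Case 2 applies.
T(n) = Theta(n log n).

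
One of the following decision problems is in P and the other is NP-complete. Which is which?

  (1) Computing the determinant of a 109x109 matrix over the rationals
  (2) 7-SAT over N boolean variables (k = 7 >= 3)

(1) is P: Gaussian elimination runs in O(n^3).
(2) is NP-complete: 3-SAT is NP-complete (Cook-Levin); k-SAT for k>=3 reduces from 3-SAT.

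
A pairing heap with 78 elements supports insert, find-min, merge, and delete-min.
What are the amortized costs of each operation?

Pairing heaps are self-adjusting heap-ordered trees. Insert and merge link two roots: O(1). Find-min reads the root: O(1). Delete-min removes the root, then pairs children in two passes; amortized cost is O(log 78) = O(log n).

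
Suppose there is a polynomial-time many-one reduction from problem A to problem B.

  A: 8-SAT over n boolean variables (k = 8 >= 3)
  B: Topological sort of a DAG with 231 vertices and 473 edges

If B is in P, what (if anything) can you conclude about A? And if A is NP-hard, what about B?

A poly-time reduction A <=_p B means any A-instance can be transformed to a B-instance in poly time.
If B is in P: compose the reduction with B's poly-time algorithm to solve A in poly time, so A is in P.
If A is NP-hard: every NP problem reduces to A, which reduces to B; composing reductions, every NP problem reduces to B, so B is NP-hard.
(Here in fact A is NP-complete and B is in P, so no such reduction is known -- its existence would imply P = NP; the analysis concerns only what the assumed reduction would or would not let you conclude.)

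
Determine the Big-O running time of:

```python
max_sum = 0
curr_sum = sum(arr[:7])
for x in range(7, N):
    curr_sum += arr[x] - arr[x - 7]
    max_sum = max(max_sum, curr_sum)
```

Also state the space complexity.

Time complexity: O(n).
Space complexity: O(1).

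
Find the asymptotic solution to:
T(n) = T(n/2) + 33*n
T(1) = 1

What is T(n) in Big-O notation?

Geometric series: 33*n*(1 + 1/2 + 1/2^2 + ...) = O(n). T(n) = O(n).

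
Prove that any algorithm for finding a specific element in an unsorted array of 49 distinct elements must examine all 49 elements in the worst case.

Adversary argument: if the algorithm examines fewer than 49 elements, the adversary places the target in an unexamined position. The algorithm cannot distinguish 'not present' from 'in unexamined position'.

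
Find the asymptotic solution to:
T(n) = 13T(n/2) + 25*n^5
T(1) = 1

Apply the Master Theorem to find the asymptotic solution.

a=13, b=2, f(n)=25*n^5. log_2(13) = 3.7 < 5. Case 3: T(n) = O(n^5).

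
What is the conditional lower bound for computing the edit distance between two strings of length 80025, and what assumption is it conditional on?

Under SETH (the Strong Exponential Time Hypothesis), edit distance on length-80025 strings cannot be computed in O(n^(2-epsilon)) time for any epsilon > 0 (Backurs-Indyk). The reduction is from CNF-SAT via the orthogonal vectors problem.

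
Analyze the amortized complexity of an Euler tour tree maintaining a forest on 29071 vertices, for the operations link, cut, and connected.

An Euler tour tree stores each tree's Euler tour as a balanced BST keyed by tour position. On 29071 vertices: link concatenates two tours via O(1) splits/joins of size <= 2*29071 (O(log n)); cut splits the tour at the two occurrences of the edge (O(log n)); connected compares BST roots (O(log n) to find the root). All O(log n) amortized.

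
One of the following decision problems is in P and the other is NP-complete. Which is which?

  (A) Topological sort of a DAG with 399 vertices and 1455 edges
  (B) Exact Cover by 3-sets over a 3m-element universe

(A) is P: DFS-based topological sort runs in O(V+E).
(B) is NP-complete: one of Karp's 21 NP-complete problems.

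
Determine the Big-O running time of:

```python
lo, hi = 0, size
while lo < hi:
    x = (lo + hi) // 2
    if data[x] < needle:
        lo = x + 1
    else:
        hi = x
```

Time complexity: O(log n).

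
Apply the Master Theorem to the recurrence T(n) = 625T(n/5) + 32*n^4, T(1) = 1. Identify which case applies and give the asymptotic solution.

a=625, b=5, f(n)=32*n^4.
log_5(625) = 4, so n^(log_b(a)) = n^4.
f(n) = Theta(n^4), so Case 2 applies.
T(n) = Theta(n^4 log n).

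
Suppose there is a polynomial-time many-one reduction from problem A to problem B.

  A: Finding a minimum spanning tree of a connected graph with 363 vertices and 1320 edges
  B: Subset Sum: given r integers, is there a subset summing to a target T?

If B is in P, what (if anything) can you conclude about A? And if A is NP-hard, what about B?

A poly-time reduction A <=_p B means any A-instance can be transformed to a B-instance in poly time.
If B is in P: compose the reduction with B's poly-time algorithm to solve A in poly time, so A is in P.
If A is NP-hard: every NP problem reduces to A, which reduces to B; composing reductions, every NP problem reduces to B, so B is NP-hard.
(Here in fact A is P and B is NP-complete.)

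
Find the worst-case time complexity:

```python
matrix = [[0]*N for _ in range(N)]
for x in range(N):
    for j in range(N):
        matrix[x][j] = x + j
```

Time complexity: O(n^2).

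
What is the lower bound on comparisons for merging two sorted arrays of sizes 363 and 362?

Adversary argument: with sizes 363 and 362 (differing by at most 1), interleave the two arrays so that every consecutive pair in the output comes from different inputs. Then each of the 724 adjacent output pairs must be directly compared, or the algorithm cannot determine their relative order. So 724 comparisons are necessary; standard merge achieves this.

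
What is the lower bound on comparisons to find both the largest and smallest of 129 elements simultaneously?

Pair elements first (floor(129/2) comparisons), then find max among winners and min among losers. Total: ceil(3*129/2) - 2 = 192 comparisons.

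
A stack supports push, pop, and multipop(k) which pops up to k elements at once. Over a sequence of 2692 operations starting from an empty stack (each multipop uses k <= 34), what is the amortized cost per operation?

Each element is pushed exactly once and popped at most once (whether by pop or as part of a multipop). So the total number of individual pops over the whole sequence is at most the number of pushes, which is at most 2692. Total work <= 2 * 2692, hence O(1) amortized per operation.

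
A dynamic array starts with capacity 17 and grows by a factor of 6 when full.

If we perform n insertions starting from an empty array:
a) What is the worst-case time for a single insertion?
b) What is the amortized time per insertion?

(a) Worst-case single insertion: O(n) -- when the array is full at capacity c, the resize copies all c elements, and c can be Theta(n).
(b) Resizes happen at sizes 17, 102, 612, ... Total copy cost for n insertions: 17 + 102 + ... = O(n) (geometric series with ratio 1/6). Amortized cost per insertion: O(n)/n = O(1).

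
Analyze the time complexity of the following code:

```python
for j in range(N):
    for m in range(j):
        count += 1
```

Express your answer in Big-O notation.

Time complexity: O(n^2).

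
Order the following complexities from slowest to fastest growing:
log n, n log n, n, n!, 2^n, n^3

Ordered by growth rate: log n < n < n log n < n^3 < 2^n < n!.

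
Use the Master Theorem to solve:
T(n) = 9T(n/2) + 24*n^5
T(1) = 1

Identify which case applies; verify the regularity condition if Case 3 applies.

a=9, b=2, f(n)=24*n^5.
log_2(9) = 3.17 < 5.
f(n) = Omega(n^(3.17+epsilon)) for some epsilon > 0, so Case 3 is the candidate.
Regularity: a*f(n/b) = 9*24*(n/2)^5 = (9/32)*24*n^5 <= c*f(n) with c = 9/32 < 1. Satisfied.
Case 3: T(n) = Theta(n^5).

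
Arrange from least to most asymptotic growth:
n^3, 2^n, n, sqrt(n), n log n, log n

Ordered by growth rate: log n < sqrt(n) < n < n log n < n^3 < 2^n.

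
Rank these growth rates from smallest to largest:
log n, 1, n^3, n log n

Ordered by growth rate: 1 < log n < n log n < n^3.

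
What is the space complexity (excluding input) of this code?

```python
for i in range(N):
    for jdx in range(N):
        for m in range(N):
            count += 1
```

Space complexity: O(1).
Only a constant amount of auxiliary storage is used; nothing grows with n.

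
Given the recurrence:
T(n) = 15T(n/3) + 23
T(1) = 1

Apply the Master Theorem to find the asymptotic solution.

a=15, b=3, f(n)=23. log_3(15) = 2.465. Case 1 of Master Theorem: T(n) = O(n^2.465).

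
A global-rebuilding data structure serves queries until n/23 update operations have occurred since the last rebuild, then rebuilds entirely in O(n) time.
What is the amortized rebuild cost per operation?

The O(n) rebuild is triggered by n/23 operations, so each contributes O(n)/(n/23) = O(23) = O(1) to the rebuild cost.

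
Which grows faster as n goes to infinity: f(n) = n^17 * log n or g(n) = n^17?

f(n) = n^17 * log n grows faster: extra log n factor -> infinity.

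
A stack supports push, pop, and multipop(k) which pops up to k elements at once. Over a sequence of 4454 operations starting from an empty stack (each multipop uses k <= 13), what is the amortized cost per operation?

Each element is pushed exactly once and popped at most once (whether by pop or as part of a multipop). So the total number of individual pops over the whole sequence is at most the number of pushes, which is at most 4454. Total work <= 2 * 4454, hence O(1) amortized per operation.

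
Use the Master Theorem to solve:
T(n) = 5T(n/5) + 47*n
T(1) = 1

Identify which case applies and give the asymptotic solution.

a=5, b=5, f(n)=47*n.
log_5(5) = 1, so n^(log_b(a)) = n.
f(n) = Theta(n), so Case 2 applies.
T(n) = Theta(n log n).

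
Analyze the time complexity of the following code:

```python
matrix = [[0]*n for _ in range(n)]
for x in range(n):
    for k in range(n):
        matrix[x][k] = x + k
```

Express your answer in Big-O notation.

Time complexity: O(n^2).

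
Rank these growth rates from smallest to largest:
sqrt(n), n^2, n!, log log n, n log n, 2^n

Ordered by growth rate: log log n < sqrt(n) < n log n < n^2 < 2^n < n!.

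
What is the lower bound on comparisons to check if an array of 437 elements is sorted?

To verify 437 elements are sorted, we must compare each consecutive pair. Skipping any pair allows an adversary to swap them. Therefore 436 comparisons are necessary and sufficient.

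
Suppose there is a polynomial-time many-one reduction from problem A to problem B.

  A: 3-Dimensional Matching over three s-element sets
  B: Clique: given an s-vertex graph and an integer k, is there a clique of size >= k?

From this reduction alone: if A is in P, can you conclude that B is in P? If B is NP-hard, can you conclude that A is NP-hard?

A poly-time reduction A <=_p B transfers tractability DOWN (B easy => A easy) and hardness UP (A hard => B hard), not the reverse.
From A in P, the reduction alone does NOT give B in P: any problem in P trivially reduces to SAT, yet SAT is not known to be in P.
From B NP-hard, the reduction alone does NOT give A NP-hard: again, easy problems reduce to hard ones.
(Here in fact A is NP-complete and B is NP-complete.)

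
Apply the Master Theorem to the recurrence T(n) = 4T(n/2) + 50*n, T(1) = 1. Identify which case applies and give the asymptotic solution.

a=4, b=2, f(n)=50*n.
log_2(4) = 2 > 1.
Since f(n) = O(n^1) is polynomially smaller than n^2, Case 1 applies.
T(n) = Theta(n^2).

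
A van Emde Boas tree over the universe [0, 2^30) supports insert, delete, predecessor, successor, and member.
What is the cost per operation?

vEB recursively partitions [0, 1073741824) into sqrt(u) clusters of size sqrt(u). Each operation recurses into either one cluster or the summary, never both: T(u) = T(sqrt(u)) + O(1) => T(u) = O(log log u) = O(log 30). This is worst-case, not just amortized.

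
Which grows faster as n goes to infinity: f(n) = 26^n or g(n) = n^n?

g(n) = n^n grows faster: n^n / 26^n = (n/26)^n -> infinity once n > 26.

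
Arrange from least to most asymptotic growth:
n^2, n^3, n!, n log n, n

Ordered by growth rate: n < n log n < n^2 < n^3 < n!.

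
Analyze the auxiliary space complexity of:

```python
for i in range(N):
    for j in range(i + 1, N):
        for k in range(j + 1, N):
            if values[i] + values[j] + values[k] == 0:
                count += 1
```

Space complexity: O(1).
Only a constant amount of auxiliary storage is used; nothing grows with n.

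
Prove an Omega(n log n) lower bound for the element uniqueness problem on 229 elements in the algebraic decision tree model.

In the algebraic decision tree model, element uniqueness on 229 elements is equivalent to determining which cell of an arrangement of C(229,2) = 26106 hyperplanes x_i = x_j contains the input point. Ben-Or's theorem shows this requires Omega(n log n).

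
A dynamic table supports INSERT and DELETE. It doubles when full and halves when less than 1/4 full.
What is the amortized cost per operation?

Using potential function Phi = |2*num_items - table_size| when load > 1/2, and Phi = table_size/2 - num_items otherwise. The gap of 1/4 vs 1/2 for shrinking prevents thrashing. Both insert and delete have O(1) amortized cost.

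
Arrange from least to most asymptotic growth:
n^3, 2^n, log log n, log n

Ordered by growth rate: log log n < log n < n^3 < 2^n.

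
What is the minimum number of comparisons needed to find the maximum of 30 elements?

Finding the maximum requires 29 comparisons. Each comparison eliminates exactly one candidate. With 30 candidates, we need 29 eliminations.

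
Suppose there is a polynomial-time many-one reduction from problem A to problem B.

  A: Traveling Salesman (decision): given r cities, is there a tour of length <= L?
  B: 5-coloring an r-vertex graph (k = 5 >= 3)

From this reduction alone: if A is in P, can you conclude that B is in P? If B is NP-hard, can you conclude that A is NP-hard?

A poly-time reduction A <=_p B transfers tractability DOWN (B easy => A easy) and hardness UP (A hard => B hard), not the reverse.
From A in P, the reduction alone does NOT give B in P: any problem in P trivially reduces to SAT, yet SAT is not known to be in P.
From B NP-hard, the reduction alone does NOT give A NP-hard: again, easy problems reduce to hard ones.
(Here in fact A is NP-complete and B is NP-complete.)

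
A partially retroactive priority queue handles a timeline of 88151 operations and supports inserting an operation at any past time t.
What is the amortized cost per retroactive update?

Partially retroactive priority queues (Demaine-Iacono-Langerman) allow updates at past times with queries only at the present. With a balanced BST over the m = 88151 timeline events tracking bridges, each retroactive insert or delete is O(log m) amortized.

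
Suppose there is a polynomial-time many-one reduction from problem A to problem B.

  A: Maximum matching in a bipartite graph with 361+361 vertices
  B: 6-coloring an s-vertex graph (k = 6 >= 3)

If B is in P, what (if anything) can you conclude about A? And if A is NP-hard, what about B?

A poly-time reduction A <=_p B means any A-instance can be transformed to a B-instance in poly time.
If B is in P: compose the reduction with B's poly-time algorithm to solve A in poly time, so A is in P.
If A is NP-hard: every NP problem reduces to A, which reduces to B; composing reductions, every NP problem reduces to B, so B is NP-hard.
(Here in fact A is P and B is NP-complete.)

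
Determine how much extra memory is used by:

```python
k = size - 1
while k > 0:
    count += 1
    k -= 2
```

Space complexity: O(1).
Only a constant amount of auxiliary storage is used; nothing grows with n.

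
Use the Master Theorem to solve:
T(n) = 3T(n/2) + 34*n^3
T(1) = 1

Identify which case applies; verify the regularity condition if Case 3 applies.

a=3, b=2, f(n)=34*n^3.
log_2(3) = 1.585 < 3.
f(n) = Omega(n^(1.585+epsilon)) for some epsilon > 0, so Case 3 is the candidate.
Regularity: a*f(n/b) = 3*34*(n/2)^3 = (3/8)*34*n^3 <= c*f(n) with c = 3/8 < 1. Satisfied.
Case 3: T(n) = Theta(n^3).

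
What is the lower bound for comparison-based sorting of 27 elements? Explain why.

A comparison-based sorting algorithm corresponds to a decision tree. With 27! possible permutations, the tree has 27! leaves. The height is at least log_2(27!) = Omega(n log n) by Stirling's approximation.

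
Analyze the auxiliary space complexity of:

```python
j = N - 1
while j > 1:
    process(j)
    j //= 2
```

Space complexity: O(1).
Only a constant amount of auxiliary storage is used; nothing grows with n.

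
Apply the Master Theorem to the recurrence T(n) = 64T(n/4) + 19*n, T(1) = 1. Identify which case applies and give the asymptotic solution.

a=64, b=4, f(n)=19*n.
log_4(64) = 3 > 1.
Since f(n) = O(n^1) is polynomially smaller than n^3, Case 1 applies.
T(n) = Theta(n^3).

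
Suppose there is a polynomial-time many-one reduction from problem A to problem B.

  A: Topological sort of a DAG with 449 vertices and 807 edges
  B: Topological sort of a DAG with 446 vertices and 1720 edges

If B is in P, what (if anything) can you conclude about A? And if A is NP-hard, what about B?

A poly-time reduction A <=_p B means any A-instance can be transformed to a B-instance in poly time.
If B is in P: compose the reduction with B's poly-time algorithm to solve A in poly time, so A is in P.
If A is NP-hard: every NP problem reduces to A, which reduces to B; composing reductions, every NP problem reduces to B, so B is NP-hard.
(Here in fact A is P and B is P.)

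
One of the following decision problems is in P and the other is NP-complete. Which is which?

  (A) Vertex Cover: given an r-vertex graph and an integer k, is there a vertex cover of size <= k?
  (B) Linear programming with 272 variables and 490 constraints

(A) is NP-complete: one of Karp's 21 NP-complete problems (with k part of the input; for any fixed constant k it is in P).
(B) is P: the ellipsoid and interior-point methods run in polynomial time.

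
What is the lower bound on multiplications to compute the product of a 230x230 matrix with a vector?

A 230x230 matrix-vector product has 230 inner products of length 230. Output depends on all 230^2 = 52900 matrix entries. At least 52900 multiplications needed.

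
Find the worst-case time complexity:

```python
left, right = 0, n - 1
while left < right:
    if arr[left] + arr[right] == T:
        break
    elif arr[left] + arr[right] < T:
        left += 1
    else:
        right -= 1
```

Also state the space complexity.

Time complexity: O(n).
Space complexity: O(1).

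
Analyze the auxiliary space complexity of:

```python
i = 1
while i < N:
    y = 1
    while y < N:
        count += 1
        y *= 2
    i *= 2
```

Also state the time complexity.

Space complexity: O(1).
Only a constant amount of auxiliary storage is used; nothing grows with n.
Time complexity: O(log^2 n).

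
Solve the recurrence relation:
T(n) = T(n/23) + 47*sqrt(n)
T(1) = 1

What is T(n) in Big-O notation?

Each level contributes sqrt(n/23^k). Geometric series with ratio 1/sqrt(23) < 1 sums to O(sqrt(n)).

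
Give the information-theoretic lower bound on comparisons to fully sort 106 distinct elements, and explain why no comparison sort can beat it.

A comparison sort is a binary decision tree whose leaves are the 106! = 114628056373470835453434738414834942870388487424139673389282723476762012382449946252660360871841673476016298287096435143747350528228224302506311680000000000000000000000000 possible output permutations. A binary tree with L leaves has height >= ceil(log_2(L)). So any comparison sort needs >= ceil(log_2(106!)) = 565 comparisons in the worst case.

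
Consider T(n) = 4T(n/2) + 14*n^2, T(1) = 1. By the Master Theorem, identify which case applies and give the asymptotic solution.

a=4, b=2, f(n)=14*n^2.
log_2(4) = 2, so n^(log_b(a)) = n^2.
f(n) = Theta(n^2), so Case 2 applies.
T(n) = Theta(n^2 log n).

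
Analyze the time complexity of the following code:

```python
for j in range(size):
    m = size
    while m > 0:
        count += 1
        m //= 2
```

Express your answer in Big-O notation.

Time complexity: O(n log n).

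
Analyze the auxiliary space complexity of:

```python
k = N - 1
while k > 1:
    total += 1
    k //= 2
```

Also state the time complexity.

Space complexity: O(1).
Only a constant amount of auxiliary storage is used; nothing grows with n.
Time complexity: O(log n).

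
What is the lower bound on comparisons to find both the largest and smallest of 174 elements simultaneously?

Pair elements first (floor(174/2) comparisons), then find max among winners and min among losers. Total: ceil(3*174/2) - 2 = 259 comparisons.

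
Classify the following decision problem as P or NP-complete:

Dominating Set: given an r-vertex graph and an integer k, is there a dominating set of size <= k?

This problem is NP-complete: reduces from Set Cover (with k part of the input).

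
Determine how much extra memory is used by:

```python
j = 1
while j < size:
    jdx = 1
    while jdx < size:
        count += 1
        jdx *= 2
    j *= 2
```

Space complexity: O(1).
Only a constant amount of auxiliary storage is used; nothing grows with n.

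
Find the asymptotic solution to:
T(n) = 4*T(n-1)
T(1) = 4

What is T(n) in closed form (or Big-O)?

Each step multiplies by 4. T(n) = T(1)*4^(n-1) = 4*4^(n-1).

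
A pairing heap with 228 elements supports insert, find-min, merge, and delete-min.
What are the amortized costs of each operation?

Pairing heaps are self-adjusting heap-ordered trees. Insert and merge link two roots: O(1). Find-min reads the root: O(1). Delete-min removes the root, then pairs children in two passes; amortized cost is O(log 228) = O(log n).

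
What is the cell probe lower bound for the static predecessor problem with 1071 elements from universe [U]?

The Patrascu-Thorup lower bound shows any data structure on n = 1071 elements using O(n * polylog(n)) space requires Omega(log log U) query time. van Emde Boas trees achieve O(log log U) with O(U) space.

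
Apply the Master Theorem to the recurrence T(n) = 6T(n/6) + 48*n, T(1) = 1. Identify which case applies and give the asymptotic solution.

a=6, b=6, f(n)=48*n.
log_6(6) = 1, so n^(log_b(a)) = n.
f(n) = Theta(n), so Case 2 applies.
T(n) = Theta(n log n).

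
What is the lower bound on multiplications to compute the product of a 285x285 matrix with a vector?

A 285x285 matrix-vector product has 285 inner products of length 285. Output depends on all 285^2 = 81225 matrix entries. At least 81225 multiplications needed.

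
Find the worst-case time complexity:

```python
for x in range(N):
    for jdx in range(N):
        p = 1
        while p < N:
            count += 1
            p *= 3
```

Time complexity: O(n^2 log n).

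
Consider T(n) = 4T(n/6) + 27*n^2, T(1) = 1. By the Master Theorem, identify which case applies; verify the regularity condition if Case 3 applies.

a=4, b=6, f(n)=27*n^2.
log_6(4) = 0.7737 < 2.
f(n) = Omega(n^(0.7737+epsilon)) for some epsilon > 0, so Case 3 is the candidate.
Regularity: a*f(n/b) = 4*27*(n/6)^2 = (4/36)*27*n^2 <= c*f(n) with c = 4/36 < 1. Satisfied.
Case 3: T(n) = Theta(n^2).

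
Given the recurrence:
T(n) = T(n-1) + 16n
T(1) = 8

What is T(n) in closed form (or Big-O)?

Unrolling: T(n) = 8 + 16*(2 + 3 + ... + n) = 8 + 16*(n(n+1)/2 - 1) = O(n^2).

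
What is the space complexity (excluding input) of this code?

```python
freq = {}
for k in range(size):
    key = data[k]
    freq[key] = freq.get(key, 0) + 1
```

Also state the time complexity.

Space complexity: O(n).
Auxiliary storage grows linearly with the input size n in the worst case.
Time complexity: O(n).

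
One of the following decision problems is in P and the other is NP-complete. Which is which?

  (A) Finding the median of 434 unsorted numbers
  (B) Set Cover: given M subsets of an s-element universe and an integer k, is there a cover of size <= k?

(A) is P: linear-time selection (median-of-medians) runs in O(n).
(B) is NP-complete: one of Karp's 21 NP-complete problems (with k part of the input).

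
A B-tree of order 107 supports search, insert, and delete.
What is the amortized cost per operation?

B-tree of order 107 has height O(log_107 n). Each operation traverses the tree height. Splits during insert and merges during delete are O(1) each and occur at most once per level. Total cost per operation: O(log_107 n).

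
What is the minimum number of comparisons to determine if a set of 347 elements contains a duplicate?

Determining if 347 elements are all distinct requires Omega(n log n) comparisons in the comparison model. This follows from the element distinctness lower bound.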